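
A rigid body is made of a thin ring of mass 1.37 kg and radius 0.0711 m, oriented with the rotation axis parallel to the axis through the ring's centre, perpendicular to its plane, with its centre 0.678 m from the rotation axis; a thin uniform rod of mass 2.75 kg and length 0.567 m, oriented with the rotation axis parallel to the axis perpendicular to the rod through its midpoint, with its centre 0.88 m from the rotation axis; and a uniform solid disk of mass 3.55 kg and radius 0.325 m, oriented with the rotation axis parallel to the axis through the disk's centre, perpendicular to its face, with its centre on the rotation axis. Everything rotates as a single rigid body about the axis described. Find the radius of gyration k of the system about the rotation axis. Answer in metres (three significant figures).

Thin ring: I_cm = MR² = (1.37)(0.0711)² = 0.0069256 kg·m²; centre at d = 0.678 m, so the parallel axis theorem gives I = 0.0069256 + (1.37)(0.678)² = 0.63669 kg·m².
Thin rod: I_cm = (1/12)ML² = (1/12)(2.75)(0.567)² = 0.073675 kg·m²; centre at d = 0.88 m, so the parallel axis theorem gives I = 0.073675 + (2.75)(0.88)² = 2.2033 kg·m².
Solid disk: I_cm = (1/2)MR² = (1/2)(3.55)(0.325)² = 0.18748 kg·m²; axis through the centre, so I = 0.18748 kg·m².
Total I = 3.0275 kg·m²; total mass M = 7.67 kg.
k = √(I/M) = √(3.0275/7.67) = 0.62826 m.

0.628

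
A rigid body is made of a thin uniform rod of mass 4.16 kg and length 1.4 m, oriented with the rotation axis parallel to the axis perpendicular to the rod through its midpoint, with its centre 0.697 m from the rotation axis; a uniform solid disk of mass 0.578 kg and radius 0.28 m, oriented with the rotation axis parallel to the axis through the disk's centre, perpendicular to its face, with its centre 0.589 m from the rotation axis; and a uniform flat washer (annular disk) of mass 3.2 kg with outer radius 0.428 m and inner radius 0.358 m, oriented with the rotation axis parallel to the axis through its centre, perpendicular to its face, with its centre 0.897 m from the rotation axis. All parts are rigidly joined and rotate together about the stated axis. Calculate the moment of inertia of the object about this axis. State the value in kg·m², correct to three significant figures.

6.00

Thin rod: I_cm = (1/12)ML² = (1/12)(4.16)(1.4)² = 0.67947 kg·m²; centre at d = 0.697 m, so the parallel axis theorem gives I = 0.67947 + (4.16)(0.697)² = 2.7004 kg·m².
Solid disk: I_cm = (1/2)MR² = (1/2)(0.578)(0.28)² = 0.022658 kg·m²; centre at d = 0.589 m, so the parallel axis theorem gives I = 0.022658 + (0.578)(0.589)² = 0.22318 kg·m².
Annular disk: I_cm = (1/2)M(R²+r²) = (1/2)(3.2)[(0.428)² + (0.358)²] = 0.49816 kg·m²; centre at d = 0.897 m, so the parallel axis theorem gives I = 0.49816 + (3.2)(0.897)² = 3.0729 kg·m².
Total I = 2.7004 + 0.22318 + 3.0729 = 5.9965 kg·m².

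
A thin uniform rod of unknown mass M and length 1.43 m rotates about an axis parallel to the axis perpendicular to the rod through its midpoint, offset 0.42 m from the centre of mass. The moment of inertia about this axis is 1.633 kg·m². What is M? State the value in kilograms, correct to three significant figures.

I = I_cm + Md² = (1/12)ML² + Md² = M·[0.0833333·(1.43)² + (0.42)²] = M·0.34681.
So M = 1.633 / 0.34681 = 4.7087 kg.

4.71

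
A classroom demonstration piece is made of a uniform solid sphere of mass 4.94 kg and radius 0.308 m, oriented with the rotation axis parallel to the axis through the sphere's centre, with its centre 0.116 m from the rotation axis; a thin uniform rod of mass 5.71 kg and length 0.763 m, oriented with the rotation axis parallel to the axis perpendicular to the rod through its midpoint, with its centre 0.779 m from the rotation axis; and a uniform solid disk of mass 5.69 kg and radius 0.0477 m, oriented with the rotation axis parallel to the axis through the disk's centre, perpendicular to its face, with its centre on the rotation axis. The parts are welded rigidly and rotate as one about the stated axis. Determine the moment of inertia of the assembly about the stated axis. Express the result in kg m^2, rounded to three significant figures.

Solid sphere: I_cm = (2/5)MR² = (2/5)(4.94)(0.308)² = 0.18745 kg m^2; centre at d = 0.116 m, so the parallel axis theorem gives I = 0.18745 + (4.94)(0.116)² = 0.25392 kg m^2.
Thin rod: I_cm = (1/12)ML² = (1/12)(5.71)(0.763)² = 0.27702 kg m^2; centre at d = 0.779 m, so the parallel axis theorem gives I = 0.27702 + (5.71)(0.779)² = 3.7421 kg m^2.
Solid disk: I_cm = (1/2)MR² = (1/2)(5.69)(0.0477)² = 0.0064732 kg m^2; axis through the centre, so I = 0.0064732 kg m^2.
Total I = 0.25392 + 3.7421 + 0.0064732 = 4.0025 kg m^2.

4.00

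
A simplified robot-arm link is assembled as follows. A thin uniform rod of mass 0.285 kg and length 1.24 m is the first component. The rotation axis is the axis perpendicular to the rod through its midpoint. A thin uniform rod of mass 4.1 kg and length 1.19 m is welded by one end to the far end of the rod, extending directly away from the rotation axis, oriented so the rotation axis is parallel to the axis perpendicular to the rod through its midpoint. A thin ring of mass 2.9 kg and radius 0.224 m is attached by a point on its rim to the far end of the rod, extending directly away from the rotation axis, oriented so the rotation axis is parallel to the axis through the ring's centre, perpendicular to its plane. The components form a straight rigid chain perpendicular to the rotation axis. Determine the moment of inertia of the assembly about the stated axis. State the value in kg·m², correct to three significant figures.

Thin rod: I_cm = (1/12)ML² = (1/12)(0.285)(1.24)² = 0.036518 kg·m²; axis through the centre, so I = 0.036518 kg·m².
Thin rod: I_cm = (1/12)ML² = (1/12)(4.1)(1.19)² = 0.48383 kg·m²; centre at d = 0.62 + 0.595 = 1.215 m, so the parallel axis theorem gives I = 0.48383 + (4.1)(1.215)² = 6.5364 kg·m².
Thin ring: I_cm = MR² = (2.9)(0.224)² = 0.14551 kg·m²; centre at d = 0.62 + 0.595 + 0.595 + 0.224 = 2.034 m, so the parallel axis theorem gives I = 0.14551 + (2.9)(2.034)² = 12.143 kg·m².
Total I = 0.036518 + 6.5364 + 12.143 = 18.716 kg·m².

18.7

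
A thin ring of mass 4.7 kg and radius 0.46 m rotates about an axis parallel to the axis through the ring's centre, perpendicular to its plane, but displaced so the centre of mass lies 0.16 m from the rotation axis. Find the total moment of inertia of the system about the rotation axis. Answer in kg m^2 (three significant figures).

I_cm = MR² = (4.7)(0.46)² = 0.99452 kg m^2; centre at d = 0.16 m, so the parallel axis theorem gives I = 0.99452 + (4.7)(0.16)² = 1.1148 kg m^2.

1.11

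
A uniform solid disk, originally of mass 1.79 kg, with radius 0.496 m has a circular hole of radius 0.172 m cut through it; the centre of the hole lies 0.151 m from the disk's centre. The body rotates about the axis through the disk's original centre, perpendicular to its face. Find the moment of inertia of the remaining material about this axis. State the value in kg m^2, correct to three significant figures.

0.212

Unpierced body about its centre: I₀ = (1/2)MR² = (1/2)(1.79)(0.496)² = 0.22018 kg m^2.
The removed disk has mass m = M·(r/R)² = (1.79)(0.172/0.496)² = 0.21525 kg (same uniform areal density).
Its moment of inertia about the rotation axis (parallel-axis theorem): I_hole = (1/2)mr² + md² = (1/2)(0.21525)(0.172)² + (0.21525)(0.151)² = 0.008092 kg m^2.
Treating the hole as negative mass, I = I₀ − I_hole = 0.22018 − 0.008092 = 0.21209 kg m^2.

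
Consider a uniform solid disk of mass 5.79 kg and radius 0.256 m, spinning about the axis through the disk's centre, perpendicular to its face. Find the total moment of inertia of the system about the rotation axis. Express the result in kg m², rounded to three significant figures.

0.190

I_cm = (1/2)MR² = (1/2)(5.79)(0.256)² = 0.18973 kg m²; axis through the centre, so I = 0.18973 kg m².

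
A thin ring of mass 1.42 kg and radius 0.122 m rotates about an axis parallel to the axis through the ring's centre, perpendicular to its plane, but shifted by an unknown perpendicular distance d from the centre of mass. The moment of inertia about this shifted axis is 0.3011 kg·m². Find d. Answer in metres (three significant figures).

0.444

About the centre-of-mass axis, I_cm = MR² = (1.42)(0.122)² = 0.021135 kg·m².
Parallel axis theorem: I = I_cm + Md², so Md² = 0.3011 − 0.021135 = 0.27996 kg·m².
d = √(0.27996 / 1.42) = 0.44403 m.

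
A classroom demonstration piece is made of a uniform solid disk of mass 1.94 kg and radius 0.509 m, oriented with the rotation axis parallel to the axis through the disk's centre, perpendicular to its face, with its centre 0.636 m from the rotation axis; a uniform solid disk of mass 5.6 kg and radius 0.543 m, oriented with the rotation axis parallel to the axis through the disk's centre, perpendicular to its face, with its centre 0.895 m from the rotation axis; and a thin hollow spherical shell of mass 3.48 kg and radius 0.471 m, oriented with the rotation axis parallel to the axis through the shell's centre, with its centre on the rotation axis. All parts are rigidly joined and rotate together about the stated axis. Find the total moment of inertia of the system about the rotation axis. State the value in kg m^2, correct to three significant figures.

6.86

Solid disk: I_cm = (1/2)MR² = (1/2)(1.94)(0.509)² = 0.25131 kg m^2; centre at d = 0.636 m, so the parallel axis theorem gives I = 0.25131 + (1.94)(0.636)² = 1.036 kg m^2.
Solid disk: I_cm = (1/2)MR² = (1/2)(5.6)(0.543)² = 0.82558 kg m^2; centre at d = 0.895 m, so the parallel axis theorem gives I = 0.82558 + (5.6)(0.895)² = 5.3113 kg m^2.
Spherical shell: I_cm = (2/3)MR² = (2/3)(3.48)(0.471)² = 0.51467 kg m^2; axis through the centre, so I = 0.51467 kg m^2.
Total I = 1.036 + 5.3113 + 0.51467 = 6.862 kg m^2.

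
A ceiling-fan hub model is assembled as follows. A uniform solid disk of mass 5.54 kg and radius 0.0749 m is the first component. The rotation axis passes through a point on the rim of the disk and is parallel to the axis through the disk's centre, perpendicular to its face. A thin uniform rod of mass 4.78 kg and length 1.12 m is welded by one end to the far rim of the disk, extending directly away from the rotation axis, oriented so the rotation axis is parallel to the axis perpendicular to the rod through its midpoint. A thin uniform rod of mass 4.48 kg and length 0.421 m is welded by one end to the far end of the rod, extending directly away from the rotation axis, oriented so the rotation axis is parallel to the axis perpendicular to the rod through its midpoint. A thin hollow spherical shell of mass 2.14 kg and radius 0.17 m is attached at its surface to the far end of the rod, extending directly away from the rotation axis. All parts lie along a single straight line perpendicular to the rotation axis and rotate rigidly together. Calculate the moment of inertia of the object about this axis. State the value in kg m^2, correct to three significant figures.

Solid disk: I_cm = (1/2)MR² = (1/2)(5.54)(0.0749)² = 0.01554 kg m^2; centre at d = 0.0749 m, so the parallel axis theorem gives I = 0.01554 + (5.54)(0.0749)² = 0.046619 kg m^2.
Thin rod: I_cm = (1/12)ML² = (1/12)(4.78)(1.12)² = 0.49967 kg m^2; centre at d = 0.0749 + 0.0749 + 0.56 = 0.7098 m, so the parallel axis theorem gives I = 0.49967 + (4.78)(0.7098)² = 2.9079 kg m^2.
Thin rod: I_cm = (1/12)ML² = (1/12)(4.48)(0.421)² = 0.06617 kg m^2; centre at d = 0.0749 + 0.0749 + 0.56 + 0.56 + 0.2105 = 1.4803 m, so the parallel axis theorem gives I = 0.06617 + (4.48)(1.4803)² = 9.8831 kg m^2.
Spherical shell: I_cm = (2/3)MR² = (2/3)(2.14)(0.17)² = 0.041231 kg m^2; centre at d = 0.0749 + 0.0749 + 0.56 + 0.56 + 0.2105 + 0.2105 + 0.17 = 1.8608 m, so the parallel axis theorem gives I = 0.041231 + (2.14)(1.8608)² = 7.4511 kg m^2.
Total I = 0.046619 + 2.9079 + 9.8831 + 7.4511 = 20.289 kg m^2.

20.3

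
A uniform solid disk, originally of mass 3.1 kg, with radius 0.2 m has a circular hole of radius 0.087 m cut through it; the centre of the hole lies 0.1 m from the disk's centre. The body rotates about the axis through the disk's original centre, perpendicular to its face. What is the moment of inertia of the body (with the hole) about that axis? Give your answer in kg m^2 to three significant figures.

Unpierced body about its centre: I₀ = (1/2)MR² = (1/2)(3.1)(0.2)² = 0.062 kg m^2.
The removed disk has mass m = M·(r/R)² = (3.1)(0.087/0.2)² = 0.5866 kg (same uniform areal density).
Its moment of inertia about the rotation axis (parallel-axis theorem): I_hole = (1/2)mr² + md² = (1/2)(0.5866)(0.087)² + (0.5866)(0.1)² = 0.008086 kg m^2.
Treating the hole as negative mass, I = I₀ − I_hole = 0.062 − 0.008086 = 0.053914 kg m^2.

0.0539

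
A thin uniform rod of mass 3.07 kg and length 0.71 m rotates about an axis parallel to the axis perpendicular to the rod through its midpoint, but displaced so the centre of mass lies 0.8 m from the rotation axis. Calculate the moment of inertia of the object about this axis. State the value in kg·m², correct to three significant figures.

2.09

I_cm = (1/12)ML² = (1/12)(3.07)(0.71)² = 0.12897 kg·m²; centre at d = 0.8 m, so the parallel axis theorem gives I = 0.12897 + (3.07)(0.8)² = 2.0938 kg·m².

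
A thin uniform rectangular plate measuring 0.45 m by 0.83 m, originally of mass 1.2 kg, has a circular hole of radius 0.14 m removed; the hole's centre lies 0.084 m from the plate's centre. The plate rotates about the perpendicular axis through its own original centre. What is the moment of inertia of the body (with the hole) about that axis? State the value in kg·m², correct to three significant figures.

0.0858

Unpierced body about its centre: I₀ = (1/12)M(a²+b²) = (1/12)(1.2)[(0.45)² + (0.83)²] = 0.08914 kg·m².
The removed disk has mass m = M·πr²/(ab) = (1.2)·π(0.14)²/(0.45·0.83) = 0.19783 kg (same uniform areal density).
Its moment of inertia about the rotation axis (parallel-axis theorem): I_hole = (1/2)mr² + md² = (1/2)(0.19783)(0.14)² + (0.19783)(0.084)² = 0.0033347 kg·m².
Treating the hole as negative mass, I = I₀ − I_hole = 0.08914 − 0.0033347 = 0.085805 kg·m².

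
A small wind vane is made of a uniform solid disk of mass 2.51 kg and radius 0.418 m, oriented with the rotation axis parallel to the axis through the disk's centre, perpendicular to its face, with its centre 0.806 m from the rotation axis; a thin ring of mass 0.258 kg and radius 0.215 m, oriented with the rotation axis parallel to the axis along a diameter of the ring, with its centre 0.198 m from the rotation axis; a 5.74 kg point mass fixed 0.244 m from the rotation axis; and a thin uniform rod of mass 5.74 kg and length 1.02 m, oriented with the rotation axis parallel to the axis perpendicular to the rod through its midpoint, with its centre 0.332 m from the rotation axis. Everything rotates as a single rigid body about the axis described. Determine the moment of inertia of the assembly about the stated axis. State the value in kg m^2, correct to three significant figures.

Solid disk: I_cm = (1/2)MR² = (1/2)(2.51)(0.418)² = 0.21928 kg m^2; centre at d = 0.806 m, so the parallel axis theorem gives I = 0.21928 + (2.51)(0.806)² = 1.8499 kg m^2.
Thin ring: I_cm = (1/2)MR² = (1/2)(0.258)(0.215)² = 0.005963 kg m^2; centre at d = 0.198 m, so the parallel axis theorem gives I = 0.005963 + (0.258)(0.198)² = 0.016078 kg m^2.
Point mass: I_cm = 0; centre at d = 0.244 m, so the parallel axis theorem gives I = 0 + (5.74)(0.244)² = 0.34174 kg m^2.
Thin rod: I_cm = (1/12)ML² = (1/12)(5.74)(1.02)² = 0.49766 kg m^2; centre at d = 0.332 m, so the parallel axis theorem gives I = 0.49766 + (5.74)(0.332)² = 1.1303 kg m^2.
Total I = 1.8499 + 0.016078 + 0.34174 + 1.1303 = 3.338 kg m^2.

3.34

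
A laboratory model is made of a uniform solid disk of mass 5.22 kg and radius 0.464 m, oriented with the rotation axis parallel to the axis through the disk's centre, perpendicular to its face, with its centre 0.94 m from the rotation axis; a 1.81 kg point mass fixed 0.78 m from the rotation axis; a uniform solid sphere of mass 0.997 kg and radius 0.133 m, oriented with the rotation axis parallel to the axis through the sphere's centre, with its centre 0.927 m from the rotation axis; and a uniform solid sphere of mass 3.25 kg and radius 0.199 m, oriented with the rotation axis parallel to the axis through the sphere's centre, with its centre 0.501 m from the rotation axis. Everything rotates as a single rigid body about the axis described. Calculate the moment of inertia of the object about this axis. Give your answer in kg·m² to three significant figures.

Solid disk: I_cm = (1/2)MR² = (1/2)(5.22)(0.464)² = 0.56192 kg·m²; centre at d = 0.94 m, so the parallel axis theorem gives I = 0.56192 + (5.22)(0.94)² = 5.1743 kg·m².
Point mass: I_cm = 0; centre at d = 0.78 m, so the parallel axis theorem gives I = 0 + (1.81)(0.78)² = 1.1012 kg·m².
Solid sphere: I_cm = (2/5)MR² = (2/5)(0.997)(0.133)² = 0.0070544 kg·m²; centre at d = 0.927 m, so the parallel axis theorem gives I = 0.0070544 + (0.997)(0.927)² = 0.86381 kg·m².
Solid sphere: I_cm = (2/5)MR² = (2/5)(3.25)(0.199)² = 0.051481 kg·m²; centre at d = 0.501 m, so the parallel axis theorem gives I = 0.051481 + (3.25)(0.501)² = 0.86723 kg·m².
Total I = 5.1743 + 1.1012 + 0.86381 + 0.86723 = 8.0066 kg·m².

8.01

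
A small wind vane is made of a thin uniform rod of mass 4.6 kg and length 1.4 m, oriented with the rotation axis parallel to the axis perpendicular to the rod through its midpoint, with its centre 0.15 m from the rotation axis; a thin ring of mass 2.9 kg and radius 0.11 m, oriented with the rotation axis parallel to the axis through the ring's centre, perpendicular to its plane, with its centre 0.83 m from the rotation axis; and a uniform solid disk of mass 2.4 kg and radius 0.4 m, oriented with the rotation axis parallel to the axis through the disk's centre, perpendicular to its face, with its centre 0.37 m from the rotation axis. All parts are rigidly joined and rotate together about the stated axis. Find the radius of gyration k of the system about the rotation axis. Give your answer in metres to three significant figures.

0.587

Thin rod: I_cm = (1/12)ML² = (1/12)(4.6)(1.4)² = 0.75133 kg m^2; centre at d = 0.15 m, so I = I_cm + Md² gives I = 0.75133 + (4.6)(0.15)² = 0.85483 kg m^2.
Thin ring: I_cm = MR² = (2.9)(0.11)² = 0.03509 kg m^2; centre at d = 0.83 m, so I = I_cm + Md² gives I = 0.03509 + (2.9)(0.83)² = 2.0329 kg m^2.
Solid disk: I_cm = (1/2)MR² = (1/2)(2.4)(0.4)² = 0.192 kg m^2; centre at d = 0.37 m, so I = I_cm + Md² gives I = 0.192 + (2.4)(0.37)² = 0.52056 kg m^2.
Total I = 3.4083 kg m^2; total mass M = 9.9 kg.
k = √(I/M) = √(3.4083/9.9) = 0.58675 m.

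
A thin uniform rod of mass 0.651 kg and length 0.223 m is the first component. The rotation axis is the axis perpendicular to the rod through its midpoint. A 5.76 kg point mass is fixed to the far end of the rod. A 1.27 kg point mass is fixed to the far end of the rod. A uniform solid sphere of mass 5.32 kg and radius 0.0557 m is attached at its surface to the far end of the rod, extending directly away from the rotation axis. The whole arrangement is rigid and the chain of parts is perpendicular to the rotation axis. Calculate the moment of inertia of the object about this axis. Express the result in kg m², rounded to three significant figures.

0.245

Thin rod: I_cm = (1/12)ML² = (1/12)(0.651)(0.223)² = 0.0026978 kg m²; axis through the centre, so I = 0.0026978 kg m².
Point mass: I_cm = 0; centre at d = 0.1115 m, so I = I_cm + Md² gives I = 0 + (5.76)(0.1115)² = 0.07161 kg m².
Point mass: I_cm = 0; centre at d = 0.1115 m, so I = I_cm + Md² gives I = 0 + (1.27)(0.1115)² = 0.015789 kg m².
Solid sphere: I_cm = (2/5)MR² = (2/5)(5.32)(0.0557)² = 0.0066021 kg m²; centre at d = 0.1115 + 0.0557 = 0.1672 m, so I = I_cm + Md² gives I = 0.0066021 + (5.32)(0.1672)² = 0.15533 kg m².
Total I = 0.0026978 + 0.07161 + 0.015789 + 0.15533 = 0.24542 kg m².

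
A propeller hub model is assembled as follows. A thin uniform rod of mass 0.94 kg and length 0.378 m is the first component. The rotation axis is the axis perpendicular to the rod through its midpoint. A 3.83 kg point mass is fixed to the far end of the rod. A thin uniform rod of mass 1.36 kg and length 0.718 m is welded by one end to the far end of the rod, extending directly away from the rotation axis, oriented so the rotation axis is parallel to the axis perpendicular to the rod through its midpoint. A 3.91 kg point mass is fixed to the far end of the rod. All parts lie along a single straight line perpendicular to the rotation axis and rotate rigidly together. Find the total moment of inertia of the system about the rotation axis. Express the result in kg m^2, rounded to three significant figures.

Thin rod: I_cm = (1/12)ML² = (1/12)(0.94)(0.378)² = 0.011193 kg m^2; axis through the centre, so I = 0.011193 kg m^2.
Point mass: I_cm = 0; centre at d = 0.189 m, so the parallel axis theorem gives I = 0 + (3.83)(0.189)² = 0.13681 kg m^2.
Thin rod: I_cm = (1/12)ML² = (1/12)(1.36)(0.718)² = 0.058426 kg m^2; centre at d = 0.189 + 0.359 = 0.548 m, so the parallel axis theorem gives I = 0.058426 + (1.36)(0.548)² = 0.46684 kg m^2.
Point mass: I_cm = 0; centre at d = 0.189 + 0.359 + 0.359 = 0.907 m, so the parallel axis theorem gives I = 0 + (3.91)(0.907)² = 3.2166 kg m^2.
Total I = 0.011193 + 0.13681 + 0.46684 + 3.2166 = 3.8314 kg m^2.

3.83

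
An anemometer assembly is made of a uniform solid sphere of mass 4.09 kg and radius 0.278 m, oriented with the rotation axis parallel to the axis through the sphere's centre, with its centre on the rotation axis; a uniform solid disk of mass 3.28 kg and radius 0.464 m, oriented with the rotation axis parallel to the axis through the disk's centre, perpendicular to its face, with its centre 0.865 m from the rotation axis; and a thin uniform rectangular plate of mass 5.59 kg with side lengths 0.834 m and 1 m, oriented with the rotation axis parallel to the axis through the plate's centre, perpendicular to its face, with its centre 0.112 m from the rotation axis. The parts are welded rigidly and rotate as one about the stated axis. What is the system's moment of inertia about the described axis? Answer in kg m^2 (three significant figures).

Solid sphere: I_cm = (2/5)MR² = (2/5)(4.09)(0.278)² = 0.12644 kg m^2; axis through the centre, so I = 0.12644 kg m^2.
Solid disk: I_cm = (1/2)MR² = (1/2)(3.28)(0.464)² = 0.35309 kg m^2; centre at d = 0.865 m, so the parallel axis theorem gives I = 0.35309 + (3.28)(0.865)² = 2.8073 kg m^2.
Rectangular plate: I_cm = (1/12)M(a²+b²) = (1/12)(5.59)[(0.834)² + (1)²] = 0.78985 kg m^2; centre at d = 0.112 m, so the parallel axis theorem gives I = 0.78985 + (5.59)(0.112)² = 0.85997 kg m^2.
Total I = 0.12644 + 2.8073 + 0.85997 = 3.7937 kg m^2.

3.79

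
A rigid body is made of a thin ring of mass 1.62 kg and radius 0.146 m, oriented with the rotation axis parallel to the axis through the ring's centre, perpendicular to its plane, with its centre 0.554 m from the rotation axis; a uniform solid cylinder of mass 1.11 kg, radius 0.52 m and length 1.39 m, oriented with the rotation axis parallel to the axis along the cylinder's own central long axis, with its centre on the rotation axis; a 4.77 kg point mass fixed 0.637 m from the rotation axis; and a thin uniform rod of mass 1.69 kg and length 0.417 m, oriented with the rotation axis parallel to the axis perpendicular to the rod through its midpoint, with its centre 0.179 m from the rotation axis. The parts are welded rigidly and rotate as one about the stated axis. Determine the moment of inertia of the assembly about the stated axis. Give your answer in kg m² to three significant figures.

Thin ring: I_cm = MR² = (1.62)(0.146)² = 0.034532 kg m²; centre at d = 0.554 m, so I = I_cm + Md² gives I = 0.034532 + (1.62)(0.554)² = 0.53174 kg m².
Solid cylinder: I_cm = (1/2)MR² = (1/2)(1.11)(0.52)² = 0.15007 kg m²; axis through the centre, so I = 0.15007 kg m².
Point mass: I_cm = 0; centre at d = 0.637 m, so I = I_cm + Md² gives I = 0 + (4.77)(0.637)² = 1.9355 kg m².
Thin rod: I_cm = (1/12)ML² = (1/12)(1.69)(0.417)² = 0.024489 kg m²; centre at d = 0.179 m, so I = I_cm + Md² gives I = 0.024489 + (1.69)(0.179)² = 0.078639 kg m².
Total I = 0.53174 + 0.15007 + 1.9355 + 0.078639 = 2.696 kg m².

2.70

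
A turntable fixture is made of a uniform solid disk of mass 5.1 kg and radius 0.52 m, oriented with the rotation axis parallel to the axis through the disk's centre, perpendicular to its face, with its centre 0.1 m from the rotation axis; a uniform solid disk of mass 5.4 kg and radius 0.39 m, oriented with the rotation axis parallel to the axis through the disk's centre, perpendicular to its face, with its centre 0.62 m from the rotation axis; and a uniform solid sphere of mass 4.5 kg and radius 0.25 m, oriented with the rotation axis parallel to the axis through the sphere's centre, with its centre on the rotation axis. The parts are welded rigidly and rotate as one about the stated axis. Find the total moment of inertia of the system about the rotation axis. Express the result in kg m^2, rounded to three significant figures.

3.34

Solid disk: I_cm = (1/2)MR² = (1/2)(5.1)(0.52)² = 0.68952 kg m^2; centre at d = 0.1 m, so the parallel axis theorem gives I = 0.68952 + (5.1)(0.1)² = 0.74052 kg m^2.
Solid disk: I_cm = (1/2)MR² = (1/2)(5.4)(0.39)² = 0.41067 kg m^2; centre at d = 0.62 m, so the parallel axis theorem gives I = 0.41067 + (5.4)(0.62)² = 2.4864 kg m^2.
Solid sphere: I_cm = (2/5)MR² = (2/5)(4.5)(0.25)² = 0.1125 kg m^2; axis through the centre, so I = 0.1125 kg m^2.
Total I = 0.74052 + 2.4864 + 0.1125 = 3.3395 kg m^2.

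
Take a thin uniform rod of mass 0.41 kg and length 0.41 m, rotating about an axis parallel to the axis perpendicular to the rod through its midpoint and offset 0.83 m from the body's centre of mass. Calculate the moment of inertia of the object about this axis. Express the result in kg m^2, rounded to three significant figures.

I_cm = (1/12)ML² = (1/12)(0.41)(0.41)² = 0.0057434 kg m^2; centre at d = 0.83 m, so I = I_cm + Md² gives I = 0.0057434 + (0.41)(0.83)² = 0.28819 kg m^2.

0.288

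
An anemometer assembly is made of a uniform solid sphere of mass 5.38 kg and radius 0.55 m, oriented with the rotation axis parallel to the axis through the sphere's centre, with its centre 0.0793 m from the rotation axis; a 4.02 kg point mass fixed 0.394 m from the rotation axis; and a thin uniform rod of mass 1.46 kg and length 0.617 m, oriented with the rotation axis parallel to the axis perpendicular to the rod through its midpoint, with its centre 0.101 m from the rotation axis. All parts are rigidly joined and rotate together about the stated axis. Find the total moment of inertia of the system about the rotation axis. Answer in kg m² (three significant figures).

1.37

Solid sphere: I_cm = (2/5)MR² = (2/5)(5.38)(0.55)² = 0.65098 kg m²; centre at d = 0.0793 m, so I = I_cm + Md² gives I = 0.65098 + (5.38)(0.0793)² = 0.68481 kg m².
Point mass: I_cm = 0; centre at d = 0.394 m, so I = I_cm + Md² gives I = 0 + (4.02)(0.394)² = 0.62405 kg m².
Thin rod: I_cm = (1/12)ML² = (1/12)(1.46)(0.617)² = 0.046317 kg m²; centre at d = 0.101 m, so I = I_cm + Md² gives I = 0.046317 + (1.46)(0.101)² = 0.061211 kg m².
Total I = 0.68481 + 0.62405 + 0.061211 = 1.3701 kg m².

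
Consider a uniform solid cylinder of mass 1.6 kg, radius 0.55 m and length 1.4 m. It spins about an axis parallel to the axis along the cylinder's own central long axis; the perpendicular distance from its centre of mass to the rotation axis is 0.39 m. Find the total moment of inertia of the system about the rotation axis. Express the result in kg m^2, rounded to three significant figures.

0.485

I_cm = (1/2)MR² = (1/2)(1.6)(0.55)² = 0.242 kg m^2; centre at d = 0.39 m, so I = I_cm + Md² gives I = 0.242 + (1.6)(0.39)² = 0.48536 kg m^2.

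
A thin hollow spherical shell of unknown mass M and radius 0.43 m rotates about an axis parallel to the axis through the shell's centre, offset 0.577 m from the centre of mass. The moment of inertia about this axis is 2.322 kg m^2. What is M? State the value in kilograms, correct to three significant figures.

I = I_cm + Md² = (2/3)MR² + Md² = M·[0.666667·(0.43)² + (0.577)²] = M·0.4562.
So M = 2.322 / 0.4562 = 5.0899 kg.

5.09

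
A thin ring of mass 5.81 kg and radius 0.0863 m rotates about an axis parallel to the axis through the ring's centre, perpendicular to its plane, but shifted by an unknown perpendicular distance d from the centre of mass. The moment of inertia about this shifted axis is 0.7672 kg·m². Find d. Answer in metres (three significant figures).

About the centre-of-mass axis, I_cm = MR² = (5.81)(0.0863)² = 0.043271 kg·m².
Parallel axis theorem: I = I_cm + Md², so Md² = 0.7672 − 0.043271 = 0.72393 kg·m².
d = √(0.72393 / 5.81) = 0.35299 m.

0.353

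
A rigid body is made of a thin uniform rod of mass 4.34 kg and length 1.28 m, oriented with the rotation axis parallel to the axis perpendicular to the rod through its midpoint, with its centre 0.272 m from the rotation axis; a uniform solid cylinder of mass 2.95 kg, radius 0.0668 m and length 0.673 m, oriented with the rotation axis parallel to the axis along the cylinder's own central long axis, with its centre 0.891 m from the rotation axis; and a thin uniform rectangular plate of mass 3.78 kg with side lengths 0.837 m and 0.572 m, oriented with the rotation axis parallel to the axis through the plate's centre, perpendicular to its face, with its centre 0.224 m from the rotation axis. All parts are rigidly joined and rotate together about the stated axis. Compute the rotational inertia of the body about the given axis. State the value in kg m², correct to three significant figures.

3.78

Thin rod: I_cm = (1/12)ML² = (1/12)(4.34)(1.28)² = 0.59255 kg m²; centre at d = 0.272 m, so I = I_cm + Md² gives I = 0.59255 + (4.34)(0.272)² = 0.91365 kg m².
Solid cylinder: I_cm = (1/2)MR² = (1/2)(2.95)(0.0668)² = 0.0065818 kg m²; centre at d = 0.891 m, so I = I_cm + Md² gives I = 0.0065818 + (2.95)(0.891)² = 2.3485 kg m².
Rectangular plate: I_cm = (1/12)M(a²+b²) = (1/12)(3.78)[(0.837)² + (0.572)²] = 0.32374 kg m²; centre at d = 0.224 m, so I = I_cm + Md² gives I = 0.32374 + (3.78)(0.224)² = 0.51341 kg m².
Total I = 0.91365 + 2.3485 + 0.51341 = 3.7756 kg m².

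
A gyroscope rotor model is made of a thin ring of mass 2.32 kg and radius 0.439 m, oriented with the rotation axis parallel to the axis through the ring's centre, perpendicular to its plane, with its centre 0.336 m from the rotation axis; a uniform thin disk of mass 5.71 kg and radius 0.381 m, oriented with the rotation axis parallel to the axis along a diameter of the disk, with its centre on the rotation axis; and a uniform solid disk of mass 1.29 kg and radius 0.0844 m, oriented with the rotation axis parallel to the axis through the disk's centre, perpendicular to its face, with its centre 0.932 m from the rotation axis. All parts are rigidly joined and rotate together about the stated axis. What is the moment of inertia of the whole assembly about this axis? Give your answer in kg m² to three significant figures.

Thin ring: I_cm = MR² = (2.32)(0.439)² = 0.44711 kg m²; centre at d = 0.336 m, so I = I_cm + Md² gives I = 0.44711 + (2.32)(0.336)² = 0.70903 kg m².
Thin disk: I_cm = (1/4)MR² = (1/4)(5.71)(0.381)² = 0.20722 kg m²; axis through the centre, so I = 0.20722 kg m².
Solid disk: I_cm = (1/2)MR² = (1/2)(1.29)(0.0844)² = 0.0045946 kg m²; centre at d = 0.932 m, so I = I_cm + Md² gives I = 0.0045946 + (1.29)(0.932)² = 1.1251 kg m².
Total I = 0.70903 + 0.20722 + 1.1251 = 2.0414 kg m².

2.04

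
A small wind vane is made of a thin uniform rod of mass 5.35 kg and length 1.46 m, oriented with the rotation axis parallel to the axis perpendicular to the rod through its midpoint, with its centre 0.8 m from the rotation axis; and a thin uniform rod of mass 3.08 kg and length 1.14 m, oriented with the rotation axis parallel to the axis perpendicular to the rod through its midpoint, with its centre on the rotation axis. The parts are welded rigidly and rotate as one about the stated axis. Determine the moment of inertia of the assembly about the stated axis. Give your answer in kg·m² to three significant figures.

4.71

Thin rod: I_cm = (1/12)ML² = (1/12)(5.35)(1.46)² = 0.95034 kg·m²; centre at d = 0.8 m, so I = I_cm + Md² gives I = 0.95034 + (5.35)(0.8)² = 4.3743 kg·m².
Thin rod: I_cm = (1/12)ML² = (1/12)(3.08)(1.14)² = 0.33356 kg·m²; axis through the centre, so I = 0.33356 kg·m².
Total I = 4.3743 + 0.33356 = 4.7079 kg·m².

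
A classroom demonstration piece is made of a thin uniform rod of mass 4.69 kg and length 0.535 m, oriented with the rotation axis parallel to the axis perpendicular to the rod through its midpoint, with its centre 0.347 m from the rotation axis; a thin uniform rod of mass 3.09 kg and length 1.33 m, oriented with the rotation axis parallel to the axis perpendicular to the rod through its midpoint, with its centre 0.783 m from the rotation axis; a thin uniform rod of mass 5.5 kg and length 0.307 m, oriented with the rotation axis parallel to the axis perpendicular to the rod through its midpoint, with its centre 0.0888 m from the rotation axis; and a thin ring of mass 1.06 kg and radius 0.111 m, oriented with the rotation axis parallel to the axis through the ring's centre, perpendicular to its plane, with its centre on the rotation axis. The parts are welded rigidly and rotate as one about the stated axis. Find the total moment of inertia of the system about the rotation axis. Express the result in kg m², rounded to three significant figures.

Thin rod: I_cm = (1/12)ML² = (1/12)(4.69)(0.535)² = 0.11187 kg m²; centre at d = 0.347 m, so I = I_cm + Md² gives I = 0.11187 + (4.69)(0.347)² = 0.67658 kg m².
Thin rod: I_cm = (1/12)ML² = (1/12)(3.09)(1.33)² = 0.45549 kg m²; centre at d = 0.783 m, so I = I_cm + Md² gives I = 0.45549 + (3.09)(0.783)² = 2.3499 kg m².
Thin rod: I_cm = (1/12)ML² = (1/12)(5.5)(0.307)² = 0.043197 kg m²; centre at d = 0.0888 m, so I = I_cm + Md² gives I = 0.043197 + (5.5)(0.0888)² = 0.086567 kg m².
Thin ring: I_cm = MR² = (1.06)(0.111)² = 0.01306 kg m²; axis through the centre, so I = 0.01306 kg m².
Total I = 0.67658 + 2.3499 + 0.086567 + 0.01306 = 3.1261 kg m².

3.13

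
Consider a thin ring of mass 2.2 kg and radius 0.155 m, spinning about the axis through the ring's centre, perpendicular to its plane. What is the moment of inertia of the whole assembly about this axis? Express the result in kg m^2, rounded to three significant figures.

I_cm = MR² = (2.2)(0.155)² = 0.052855 kg m^2; axis through the centre, so I = 0.052855 kg m^2.

0.0529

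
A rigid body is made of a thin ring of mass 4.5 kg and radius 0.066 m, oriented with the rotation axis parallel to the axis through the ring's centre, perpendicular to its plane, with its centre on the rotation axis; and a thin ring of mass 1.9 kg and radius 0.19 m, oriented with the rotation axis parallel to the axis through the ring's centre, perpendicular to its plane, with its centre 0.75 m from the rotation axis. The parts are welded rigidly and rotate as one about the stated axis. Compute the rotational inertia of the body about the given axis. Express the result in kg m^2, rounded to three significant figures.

1.16

Thin ring: I_cm = MR² = (4.5)(0.066)² = 0.019602 kg m^2; axis through the centre, so I = 0.019602 kg m^2.
Thin ring: I_cm = MR² = (1.9)(0.19)² = 0.06859 kg m^2; centre at d = 0.75 m, so I = I_cm + Md² gives I = 0.06859 + (1.9)(0.75)² = 1.1373 kg m^2.
Total I = 0.019602 + 1.1373 = 1.1569 kg m^2.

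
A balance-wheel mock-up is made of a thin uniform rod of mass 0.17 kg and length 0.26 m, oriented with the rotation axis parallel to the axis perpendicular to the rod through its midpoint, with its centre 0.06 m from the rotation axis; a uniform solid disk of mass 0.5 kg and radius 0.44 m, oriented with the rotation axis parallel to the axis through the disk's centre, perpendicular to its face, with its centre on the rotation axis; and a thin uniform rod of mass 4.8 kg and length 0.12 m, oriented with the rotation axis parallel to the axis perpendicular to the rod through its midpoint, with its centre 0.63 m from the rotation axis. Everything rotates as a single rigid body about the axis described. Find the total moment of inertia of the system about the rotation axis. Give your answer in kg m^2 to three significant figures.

Thin rod: I_cm = (1/12)ML² = (1/12)(0.17)(0.26)² = 0.00095767 kg m^2; centre at d = 0.06 m, so I = I_cm + Md² gives I = 0.00095767 + (0.17)(0.06)² = 0.0015697 kg m^2.
Solid disk: I_cm = (1/2)MR² = (1/2)(0.5)(0.44)² = 0.0484 kg m^2; axis through the centre, so I = 0.0484 kg m^2.
Thin rod: I_cm = (1/12)ML² = (1/12)(4.8)(0.12)² = 0.00576 kg m^2; centre at d = 0.63 m, so I = I_cm + Md² gives I = 0.00576 + (4.8)(0.63)² = 1.9109 kg m^2.
Total I = 0.0015697 + 0.0484 + 1.9109 = 1.9608 kg m^2.

1.96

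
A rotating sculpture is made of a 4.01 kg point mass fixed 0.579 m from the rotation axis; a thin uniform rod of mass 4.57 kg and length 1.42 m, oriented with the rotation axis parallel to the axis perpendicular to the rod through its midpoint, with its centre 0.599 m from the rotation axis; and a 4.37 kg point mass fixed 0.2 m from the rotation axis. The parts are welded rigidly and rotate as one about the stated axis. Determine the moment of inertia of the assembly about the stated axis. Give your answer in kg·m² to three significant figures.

3.93

Point mass: I_cm = 0; centre at d = 0.579 m, so I = I_cm + Md² gives I = 0 + (4.01)(0.579)² = 1.3443 kg·m².
Thin rod: I_cm = (1/12)ML² = (1/12)(4.57)(1.42)² = 0.76791 kg·m²; centre at d = 0.599 m, so I = I_cm + Md² gives I = 0.76791 + (4.57)(0.599)² = 2.4076 kg·m².
Point mass: I_cm = 0; centre at d = 0.2 m, so I = I_cm + Md² gives I = 0 + (4.37)(0.2)² = 0.1748 kg·m².
Total I = 1.3443 + 2.4076 + 0.1748 = 3.9267 kg·m².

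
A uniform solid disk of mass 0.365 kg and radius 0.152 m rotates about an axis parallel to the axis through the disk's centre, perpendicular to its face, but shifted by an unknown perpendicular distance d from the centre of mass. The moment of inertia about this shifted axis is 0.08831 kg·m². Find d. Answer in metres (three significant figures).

About the centre-of-mass axis, I_cm = (1/2)MR² = (1/2)(0.365)(0.152)² = 0.0042165 kg·m².
Parallel axis theorem: I = I_cm + Md², so Md² = 0.08831 − 0.0042165 = 0.084094 kg·m².
d = √(0.084094 / 0.365) = 0.47999 m.

0.480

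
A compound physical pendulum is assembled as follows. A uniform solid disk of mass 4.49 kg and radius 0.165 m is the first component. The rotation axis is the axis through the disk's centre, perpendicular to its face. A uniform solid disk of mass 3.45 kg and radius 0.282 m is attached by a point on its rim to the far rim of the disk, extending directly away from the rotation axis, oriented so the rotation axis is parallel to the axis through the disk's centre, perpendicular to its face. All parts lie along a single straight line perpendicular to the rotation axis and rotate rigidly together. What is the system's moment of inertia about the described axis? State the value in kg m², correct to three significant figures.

0.888

Solid disk: I_cm = (1/2)MR² = (1/2)(4.49)(0.165)² = 0.06112 kg m²; axis through the centre, so I = 0.06112 kg m².
Solid disk: I_cm = (1/2)MR² = (1/2)(3.45)(0.282)² = 0.13718 kg m²; centre at d = 0.165 + 0.282 = 0.447 m, so the parallel axis theorem gives I = 0.13718 + (3.45)(0.447)² = 0.82652 kg m².
Total I = 0.06112 + 0.82652 = 0.88764 kg m².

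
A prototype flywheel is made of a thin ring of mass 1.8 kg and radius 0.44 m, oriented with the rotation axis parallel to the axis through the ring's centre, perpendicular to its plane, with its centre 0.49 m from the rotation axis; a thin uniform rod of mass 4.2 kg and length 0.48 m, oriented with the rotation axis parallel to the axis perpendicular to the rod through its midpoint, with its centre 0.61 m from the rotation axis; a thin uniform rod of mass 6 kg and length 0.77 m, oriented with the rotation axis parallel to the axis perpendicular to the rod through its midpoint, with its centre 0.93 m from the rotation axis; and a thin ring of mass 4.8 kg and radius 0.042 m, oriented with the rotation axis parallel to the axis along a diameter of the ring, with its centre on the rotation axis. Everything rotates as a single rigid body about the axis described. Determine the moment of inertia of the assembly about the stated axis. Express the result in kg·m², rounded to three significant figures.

7.91

Thin ring: I_cm = MR² = (1.8)(0.44)² = 0.34848 kg·m²; centre at d = 0.49 m, so the parallel axis theorem gives I = 0.34848 + (1.8)(0.49)² = 0.78066 kg·m².
Thin rod: I_cm = (1/12)ML² = (1/12)(4.2)(0.48)² = 0.08064 kg·m²; centre at d = 0.61 m, so the parallel axis theorem gives I = 0.08064 + (4.2)(0.61)² = 1.6435 kg·m².
Thin rod: I_cm = (1/12)ML² = (1/12)(6)(0.77)² = 0.29645 kg·m²; centre at d = 0.93 m, so the parallel axis theorem gives I = 0.29645 + (6)(0.93)² = 5.4859 kg·m².
Thin ring: I_cm = (1/2)MR² = (1/2)(4.8)(0.042)² = 0.0042336 kg·m²; axis through the centre, so I = 0.0042336 kg·m².
Total I = 0.78066 + 1.6435 + 5.4859 + 0.0042336 = 7.9142 kg·m².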